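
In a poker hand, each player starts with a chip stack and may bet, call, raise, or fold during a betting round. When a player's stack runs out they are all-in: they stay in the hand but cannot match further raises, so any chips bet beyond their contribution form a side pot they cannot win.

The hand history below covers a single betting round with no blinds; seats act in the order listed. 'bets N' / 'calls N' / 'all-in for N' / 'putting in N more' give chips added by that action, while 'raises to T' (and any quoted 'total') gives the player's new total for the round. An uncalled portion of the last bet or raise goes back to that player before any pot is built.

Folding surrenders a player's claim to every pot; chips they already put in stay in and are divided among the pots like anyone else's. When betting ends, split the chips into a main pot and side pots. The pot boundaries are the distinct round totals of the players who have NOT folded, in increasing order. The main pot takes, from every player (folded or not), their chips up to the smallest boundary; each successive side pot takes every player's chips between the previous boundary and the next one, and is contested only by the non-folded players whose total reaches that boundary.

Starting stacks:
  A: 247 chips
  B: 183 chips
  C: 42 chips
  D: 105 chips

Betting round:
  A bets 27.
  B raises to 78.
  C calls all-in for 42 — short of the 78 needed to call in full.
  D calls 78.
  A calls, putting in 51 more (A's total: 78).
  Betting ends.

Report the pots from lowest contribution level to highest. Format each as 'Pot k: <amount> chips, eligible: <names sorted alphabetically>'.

Pot 1: 168 chips, eligible: A, B, C, D
Pot 2: 108 chips, eligible: A, B, D

Derivation:
Contributions: A=78, B=78, C=42, D=78
Pot levels (distinct totals of non-folded players): 42, 78
Layer 1-42: 42 each from A, B, C, D = 42*4 = 168 chips; eligible A, B, C, D
Layer 43-78: 36 each from A, B, D = 36*3 = 108 chips; eligible A, B, D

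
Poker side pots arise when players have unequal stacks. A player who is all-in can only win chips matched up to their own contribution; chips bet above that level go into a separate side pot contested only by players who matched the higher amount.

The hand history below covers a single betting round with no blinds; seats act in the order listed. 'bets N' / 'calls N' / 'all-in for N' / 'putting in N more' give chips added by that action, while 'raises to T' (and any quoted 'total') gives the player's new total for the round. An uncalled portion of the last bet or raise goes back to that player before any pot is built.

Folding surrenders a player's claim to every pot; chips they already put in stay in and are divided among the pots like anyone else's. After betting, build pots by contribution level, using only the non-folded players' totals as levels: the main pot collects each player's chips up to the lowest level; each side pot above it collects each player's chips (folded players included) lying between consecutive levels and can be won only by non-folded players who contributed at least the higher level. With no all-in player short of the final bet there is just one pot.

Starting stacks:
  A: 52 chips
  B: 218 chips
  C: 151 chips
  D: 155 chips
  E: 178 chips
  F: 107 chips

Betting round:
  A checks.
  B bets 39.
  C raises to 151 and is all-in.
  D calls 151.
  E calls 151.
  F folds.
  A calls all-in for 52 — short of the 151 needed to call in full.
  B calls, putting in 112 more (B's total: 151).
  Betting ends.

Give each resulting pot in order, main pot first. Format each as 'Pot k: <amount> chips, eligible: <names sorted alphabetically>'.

Contributions: A=52, B=151, C=151, D=151, E=151
Folded: F
Pot levels (distinct totals of non-folded players): 52, 151
Layer 1-52: 52 each from A, B, C, D, E = 52*5 = 260 chips; eligible A, B, C, D, E
Layer 53-151: 99 each from B, C, D, E = 99*4 = 396 chips; eligible B, C, D, E

Pot 1: 260 chips, eligible: A, B, C, D, E
Pot 2: 396 chips, eligible: B, C, D, E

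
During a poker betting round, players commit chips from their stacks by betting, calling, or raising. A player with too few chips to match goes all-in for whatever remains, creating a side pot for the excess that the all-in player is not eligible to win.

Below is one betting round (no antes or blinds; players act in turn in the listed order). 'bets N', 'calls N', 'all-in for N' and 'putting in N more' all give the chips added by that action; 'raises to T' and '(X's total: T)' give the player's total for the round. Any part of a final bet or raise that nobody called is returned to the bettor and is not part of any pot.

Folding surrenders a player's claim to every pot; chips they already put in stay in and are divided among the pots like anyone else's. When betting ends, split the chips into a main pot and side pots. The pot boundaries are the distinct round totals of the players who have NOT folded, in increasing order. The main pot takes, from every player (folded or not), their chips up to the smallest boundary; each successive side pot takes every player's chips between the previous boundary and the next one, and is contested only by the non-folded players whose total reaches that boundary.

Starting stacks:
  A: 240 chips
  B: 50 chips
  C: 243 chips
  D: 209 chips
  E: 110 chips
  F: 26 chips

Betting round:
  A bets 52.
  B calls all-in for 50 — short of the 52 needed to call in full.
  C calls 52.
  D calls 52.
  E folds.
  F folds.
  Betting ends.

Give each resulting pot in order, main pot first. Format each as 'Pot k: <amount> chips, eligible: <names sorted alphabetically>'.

Pot 1: 200 chips, eligible: A, B, C, D
Pot 2: 6 chips, eligible: A, C, D

Derivation:
Contributions: A=52, B=50, C=52, D=52
Folded: E, F
Pot levels (distinct totals of non-folded players): 50, 52
Layer 1-50: 50 each from A, B, C, D = 50*4 = 200 chips; eligible A, B, C, D
Layer 51-52: 2 each from A, C, D = 2*3 = 6 chips; eligible A, C, D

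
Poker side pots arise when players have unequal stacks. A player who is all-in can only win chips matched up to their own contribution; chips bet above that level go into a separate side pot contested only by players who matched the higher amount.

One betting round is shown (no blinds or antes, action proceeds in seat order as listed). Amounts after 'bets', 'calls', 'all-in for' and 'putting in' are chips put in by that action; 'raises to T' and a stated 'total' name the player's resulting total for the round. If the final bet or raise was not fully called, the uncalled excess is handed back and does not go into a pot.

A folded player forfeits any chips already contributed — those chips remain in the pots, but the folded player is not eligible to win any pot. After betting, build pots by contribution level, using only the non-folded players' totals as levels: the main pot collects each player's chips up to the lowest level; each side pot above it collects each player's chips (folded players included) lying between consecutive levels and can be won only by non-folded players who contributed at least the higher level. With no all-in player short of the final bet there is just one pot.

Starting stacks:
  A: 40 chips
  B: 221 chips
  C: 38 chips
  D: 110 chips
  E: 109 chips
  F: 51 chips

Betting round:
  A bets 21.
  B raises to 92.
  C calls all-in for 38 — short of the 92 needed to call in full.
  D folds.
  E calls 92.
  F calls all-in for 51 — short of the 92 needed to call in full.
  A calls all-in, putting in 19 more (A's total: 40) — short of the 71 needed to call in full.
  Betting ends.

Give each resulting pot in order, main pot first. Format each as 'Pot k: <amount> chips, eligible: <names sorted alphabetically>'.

Pot 1: 190 chips, eligible: A, B, C, E, F
Pot 2: 8 chips, eligible: A, B, E, F
Pot 3: 33 chips, eligible: B, E, F
Pot 4: 82 chips, eligible: B, E

Derivation:
Contributions: A=40, B=92, C=38, E=92, F=51
Folded: D
Pot levels (distinct totals of non-folded players): 38, 40, 51, 92
Layer 1-38: 38 each from A, B, C, E, F = 38*5 = 190 chips; eligible A, B, C, E, F
Layer 39-40: 2 each from A, B, E, F = 2*4 = 8 chips; eligible A, B, E, F
Layer 41-51: 11 each from B, E, F = 11*3 = 33 chips; eligible B, E, F
Layer 52-92: 41 each from B, E = 41*2 = 82 chips; eligible B, E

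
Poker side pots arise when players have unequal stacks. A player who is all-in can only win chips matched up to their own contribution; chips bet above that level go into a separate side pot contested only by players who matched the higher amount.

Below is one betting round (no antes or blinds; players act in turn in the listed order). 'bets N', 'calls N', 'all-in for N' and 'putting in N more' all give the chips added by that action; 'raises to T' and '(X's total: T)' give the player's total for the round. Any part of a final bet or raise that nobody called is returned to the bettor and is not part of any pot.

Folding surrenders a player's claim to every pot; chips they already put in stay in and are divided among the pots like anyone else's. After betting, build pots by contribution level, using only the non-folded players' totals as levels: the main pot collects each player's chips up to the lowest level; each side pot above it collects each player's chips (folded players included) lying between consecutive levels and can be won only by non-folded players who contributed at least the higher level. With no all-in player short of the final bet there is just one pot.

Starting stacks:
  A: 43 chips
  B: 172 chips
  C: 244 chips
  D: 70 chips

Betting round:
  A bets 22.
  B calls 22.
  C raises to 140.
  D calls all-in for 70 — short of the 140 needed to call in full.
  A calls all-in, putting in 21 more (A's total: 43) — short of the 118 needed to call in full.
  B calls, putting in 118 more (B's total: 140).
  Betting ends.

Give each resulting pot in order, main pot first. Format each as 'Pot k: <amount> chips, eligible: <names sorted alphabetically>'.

Pot 1: 172 chips, eligible: A, B, C, D
Pot 2: 81 chips, eligible: B, C, D
Pot 3: 140 chips, eligible: B, C

Derivation:
Contributions: A=43, B=140, C=140, D=70
Pot levels (distinct totals of non-folded players): 43, 70, 140
Layer 1-43: 43 each from A, B, C, D = 43*4 = 172 chips; eligible A, B, C, D
Layer 44-70: 27 each from B, C, D = 27*3 = 81 chips; eligible B, C, D
Layer 71-140: 70 each from B, C = 70*2 = 140 chips; eligible B, C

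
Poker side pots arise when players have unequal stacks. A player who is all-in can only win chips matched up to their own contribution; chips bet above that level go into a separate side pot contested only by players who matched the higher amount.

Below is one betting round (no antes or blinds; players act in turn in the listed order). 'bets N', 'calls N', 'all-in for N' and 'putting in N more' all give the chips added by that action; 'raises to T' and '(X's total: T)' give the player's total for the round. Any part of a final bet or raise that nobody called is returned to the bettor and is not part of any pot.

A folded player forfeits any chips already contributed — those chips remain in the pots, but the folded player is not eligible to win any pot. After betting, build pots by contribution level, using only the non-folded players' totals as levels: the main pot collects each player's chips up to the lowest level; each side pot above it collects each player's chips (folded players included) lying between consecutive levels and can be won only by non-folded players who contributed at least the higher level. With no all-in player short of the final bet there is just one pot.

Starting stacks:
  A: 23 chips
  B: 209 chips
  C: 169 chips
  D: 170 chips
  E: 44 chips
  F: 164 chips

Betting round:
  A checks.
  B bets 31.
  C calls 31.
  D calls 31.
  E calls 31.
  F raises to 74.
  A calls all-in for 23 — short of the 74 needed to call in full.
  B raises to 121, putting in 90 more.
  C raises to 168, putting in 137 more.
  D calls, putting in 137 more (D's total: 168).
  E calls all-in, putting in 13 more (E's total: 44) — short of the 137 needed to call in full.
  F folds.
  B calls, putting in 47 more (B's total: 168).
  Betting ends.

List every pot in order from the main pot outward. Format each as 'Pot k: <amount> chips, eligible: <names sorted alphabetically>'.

Contributions: A=23, B=168, C=168, D=168, E=44, F=74
Folded: F
Pot levels (distinct totals of non-folded players): 23, 44, 168
Layer 1-23: 23 each from A, B, C, D, E, F = 23*6 = 138 chips; eligible A, B, C, D, E
Layer 24-44: 21 each from B, C, D, E, F = 21*5 = 105 chips; eligible B, C, D, E
Layer 45-168: B 124 + C 124 + D 124 + F 30 = 402 chips; eligible B, C, D

Pot 1: 138 chips, eligible: A, B, C, D, E
Pot 2: 105 chips, eligible: B, C, D, E
Pot 3: 402 chips, eligible: B, C, D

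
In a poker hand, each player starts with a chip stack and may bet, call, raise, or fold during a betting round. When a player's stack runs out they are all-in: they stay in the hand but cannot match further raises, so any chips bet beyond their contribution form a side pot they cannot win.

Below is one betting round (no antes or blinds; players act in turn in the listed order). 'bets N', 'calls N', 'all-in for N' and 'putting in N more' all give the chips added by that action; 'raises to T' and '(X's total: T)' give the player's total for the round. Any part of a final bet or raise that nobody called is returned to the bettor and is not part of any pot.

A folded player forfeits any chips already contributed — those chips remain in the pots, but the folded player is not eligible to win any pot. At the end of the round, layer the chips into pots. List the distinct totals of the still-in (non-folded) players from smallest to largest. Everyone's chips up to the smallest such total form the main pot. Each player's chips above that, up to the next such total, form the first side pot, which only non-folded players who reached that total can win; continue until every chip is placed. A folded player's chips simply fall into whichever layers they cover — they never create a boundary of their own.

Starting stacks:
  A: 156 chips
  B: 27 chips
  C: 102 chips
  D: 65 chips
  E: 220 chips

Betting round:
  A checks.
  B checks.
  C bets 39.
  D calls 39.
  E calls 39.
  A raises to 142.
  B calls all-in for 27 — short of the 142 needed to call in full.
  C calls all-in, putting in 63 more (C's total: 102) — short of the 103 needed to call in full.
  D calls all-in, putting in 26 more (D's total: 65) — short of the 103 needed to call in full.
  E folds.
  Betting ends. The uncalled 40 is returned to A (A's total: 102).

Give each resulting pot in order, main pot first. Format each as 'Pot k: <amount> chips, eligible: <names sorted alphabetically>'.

Contributions (after 40 returned to A): A=102, B=27, C=102, D=65, E=39
Folded: E
Pot levels (distinct totals of non-folded players): 27, 65, 102
Layer 1-27: 27 each from A, B, C, D, E = 27*5 = 135 chips; eligible A, B, C, D
Layer 28-65: A 38 + C 38 + D 38 + E 12 = 126 chips; eligible A, C, D
Layer 66-102: 37 each from A, C = 37*2 = 74 chips; eligible A, C

Pot 1: 135 chips, eligible: A, B, C, D
Pot 2: 126 chips, eligible: A, C, D
Pot 3: 74 chips, eligible: A, C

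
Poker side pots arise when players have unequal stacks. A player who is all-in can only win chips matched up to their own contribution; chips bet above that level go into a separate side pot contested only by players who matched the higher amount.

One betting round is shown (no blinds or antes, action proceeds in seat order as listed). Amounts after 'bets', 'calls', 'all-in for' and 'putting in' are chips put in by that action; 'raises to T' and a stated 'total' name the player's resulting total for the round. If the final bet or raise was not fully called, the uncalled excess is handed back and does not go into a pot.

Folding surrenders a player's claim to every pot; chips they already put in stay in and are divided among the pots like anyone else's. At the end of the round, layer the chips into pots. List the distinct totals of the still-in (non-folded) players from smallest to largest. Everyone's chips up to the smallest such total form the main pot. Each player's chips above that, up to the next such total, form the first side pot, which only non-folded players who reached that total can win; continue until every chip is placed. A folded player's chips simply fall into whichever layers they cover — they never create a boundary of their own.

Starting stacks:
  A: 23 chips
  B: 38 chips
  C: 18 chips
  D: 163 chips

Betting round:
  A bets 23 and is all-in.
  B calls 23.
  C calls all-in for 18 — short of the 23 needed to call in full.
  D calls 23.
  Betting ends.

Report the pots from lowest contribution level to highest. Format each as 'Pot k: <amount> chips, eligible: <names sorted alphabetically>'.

Pot 1: 72 chips, eligible: A, B, C, D
Pot 2: 15 chips, eligible: A, B, D

Derivation:
Contributions: A=23, B=23, C=18, D=23
Pot levels (distinct totals of non-folded players): 18, 23
Layer 1-18: 18 each from A, B, C, D = 18*4 = 72 chips; eligible A, B, C, D
Layer 19-23: 5 each from A, B, D = 5*3 = 15 chips; eligible A, B, D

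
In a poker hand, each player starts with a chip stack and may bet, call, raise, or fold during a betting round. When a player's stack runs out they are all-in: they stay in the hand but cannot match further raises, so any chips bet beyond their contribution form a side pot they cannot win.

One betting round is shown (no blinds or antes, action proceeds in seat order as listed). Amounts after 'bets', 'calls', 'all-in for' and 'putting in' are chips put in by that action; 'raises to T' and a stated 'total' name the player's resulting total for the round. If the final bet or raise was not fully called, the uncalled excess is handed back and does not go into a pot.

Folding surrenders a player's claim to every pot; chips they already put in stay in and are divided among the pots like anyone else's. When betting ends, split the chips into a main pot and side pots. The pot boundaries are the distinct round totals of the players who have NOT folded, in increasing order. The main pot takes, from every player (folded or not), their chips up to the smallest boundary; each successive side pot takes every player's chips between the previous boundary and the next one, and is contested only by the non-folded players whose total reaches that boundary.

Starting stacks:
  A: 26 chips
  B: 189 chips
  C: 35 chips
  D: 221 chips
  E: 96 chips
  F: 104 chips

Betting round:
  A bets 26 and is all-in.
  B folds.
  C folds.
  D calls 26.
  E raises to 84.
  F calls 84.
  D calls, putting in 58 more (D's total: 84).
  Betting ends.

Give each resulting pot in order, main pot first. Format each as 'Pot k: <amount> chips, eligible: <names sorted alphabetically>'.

Contributions: A=26, D=84, E=84, F=84
Folded: B, C
Pot levels (distinct totals of non-folded players): 26, 84
Layer 1-26: 26 each from A, D, E, F = 26*4 = 104 chips; eligible A, D, E, F
Layer 27-84: 58 each from D, E, F = 58*3 = 174 chips; eligible D, E, F

Pot 1: 104 chips, eligible: A, D, E, F
Pot 2: 174 chips, eligible: D, E, F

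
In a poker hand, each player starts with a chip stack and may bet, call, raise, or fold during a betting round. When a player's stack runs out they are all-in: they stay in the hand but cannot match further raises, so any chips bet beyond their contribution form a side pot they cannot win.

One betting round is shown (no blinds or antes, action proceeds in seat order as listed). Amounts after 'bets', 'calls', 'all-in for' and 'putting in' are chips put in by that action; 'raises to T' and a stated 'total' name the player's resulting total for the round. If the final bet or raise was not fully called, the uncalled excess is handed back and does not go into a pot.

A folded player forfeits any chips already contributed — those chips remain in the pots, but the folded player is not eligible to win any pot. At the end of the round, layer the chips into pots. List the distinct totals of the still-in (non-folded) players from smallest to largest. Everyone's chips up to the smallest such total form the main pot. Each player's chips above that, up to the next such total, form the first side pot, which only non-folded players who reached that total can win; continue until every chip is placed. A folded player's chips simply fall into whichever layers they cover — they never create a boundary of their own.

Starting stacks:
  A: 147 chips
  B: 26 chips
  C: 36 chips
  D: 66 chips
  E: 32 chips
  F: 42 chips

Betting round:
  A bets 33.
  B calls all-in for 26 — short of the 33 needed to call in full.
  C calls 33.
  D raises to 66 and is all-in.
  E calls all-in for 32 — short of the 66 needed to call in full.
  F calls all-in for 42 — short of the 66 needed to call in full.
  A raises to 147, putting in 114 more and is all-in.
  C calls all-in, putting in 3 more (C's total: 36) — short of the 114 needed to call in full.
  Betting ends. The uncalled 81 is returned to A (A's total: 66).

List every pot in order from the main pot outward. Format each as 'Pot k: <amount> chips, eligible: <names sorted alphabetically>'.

Contributions (after 81 returned to A): A=66, B=26, C=36, D=66, E=32, F=42
Pot levels (distinct totals of non-folded players): 26, 32, 36, 42, 66
Layer 1-26: 26 each from A, B, C, D, E, F = 26*6 = 156 chips; eligible A, B, C, D, E, F
Layer 27-32: 6 each from A, C, D, E, F = 6*5 = 30 chips; eligible A, C, D, E, F
Layer 33-36: 4 each from A, C, D, F = 4*4 = 16 chips; eligible A, C, D, F
Layer 37-42: 6 each from A, D, F = 6*3 = 18 chips; eligible A, D, F
Layer 43-66: 24 each from A, D = 24*2 = 48 chips; eligible A, D

Pot 1: 156 chips, eligible: A, B, C, D, E, F
Pot 2: 30 chips, eligible: A, C, D, E, F
Pot 3: 16 chips, eligible: A, C, D, F
Pot 4: 18 chips, eligible: A, D, F
Pot 5: 48 chips, eligible: A, D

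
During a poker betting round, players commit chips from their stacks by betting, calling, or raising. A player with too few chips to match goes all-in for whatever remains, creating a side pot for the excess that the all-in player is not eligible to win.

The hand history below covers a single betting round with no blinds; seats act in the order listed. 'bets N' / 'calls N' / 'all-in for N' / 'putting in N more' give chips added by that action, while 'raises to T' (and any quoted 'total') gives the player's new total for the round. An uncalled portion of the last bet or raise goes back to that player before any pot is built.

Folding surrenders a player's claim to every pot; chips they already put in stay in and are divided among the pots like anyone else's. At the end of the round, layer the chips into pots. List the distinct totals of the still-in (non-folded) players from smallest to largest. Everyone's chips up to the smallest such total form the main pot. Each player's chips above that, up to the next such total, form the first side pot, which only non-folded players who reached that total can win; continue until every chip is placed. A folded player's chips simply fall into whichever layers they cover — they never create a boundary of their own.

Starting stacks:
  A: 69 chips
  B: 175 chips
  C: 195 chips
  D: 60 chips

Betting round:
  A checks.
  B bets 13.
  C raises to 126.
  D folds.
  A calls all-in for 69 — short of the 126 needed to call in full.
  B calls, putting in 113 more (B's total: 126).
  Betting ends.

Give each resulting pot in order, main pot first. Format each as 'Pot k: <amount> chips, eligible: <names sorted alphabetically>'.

Pot 1: 207 chips, eligible: A, B, C
Pot 2: 114 chips, eligible: B, C

Derivation:
Contributions: A=69, B=126, C=126
Folded: D
Pot levels (distinct totals of non-folded players): 69, 126
Layer 1-69: 69 each from A, B, C = 69*3 = 207 chips; eligible A, B, C
Layer 70-126: 57 each from B, C = 57*2 = 114 chips; eligible B, C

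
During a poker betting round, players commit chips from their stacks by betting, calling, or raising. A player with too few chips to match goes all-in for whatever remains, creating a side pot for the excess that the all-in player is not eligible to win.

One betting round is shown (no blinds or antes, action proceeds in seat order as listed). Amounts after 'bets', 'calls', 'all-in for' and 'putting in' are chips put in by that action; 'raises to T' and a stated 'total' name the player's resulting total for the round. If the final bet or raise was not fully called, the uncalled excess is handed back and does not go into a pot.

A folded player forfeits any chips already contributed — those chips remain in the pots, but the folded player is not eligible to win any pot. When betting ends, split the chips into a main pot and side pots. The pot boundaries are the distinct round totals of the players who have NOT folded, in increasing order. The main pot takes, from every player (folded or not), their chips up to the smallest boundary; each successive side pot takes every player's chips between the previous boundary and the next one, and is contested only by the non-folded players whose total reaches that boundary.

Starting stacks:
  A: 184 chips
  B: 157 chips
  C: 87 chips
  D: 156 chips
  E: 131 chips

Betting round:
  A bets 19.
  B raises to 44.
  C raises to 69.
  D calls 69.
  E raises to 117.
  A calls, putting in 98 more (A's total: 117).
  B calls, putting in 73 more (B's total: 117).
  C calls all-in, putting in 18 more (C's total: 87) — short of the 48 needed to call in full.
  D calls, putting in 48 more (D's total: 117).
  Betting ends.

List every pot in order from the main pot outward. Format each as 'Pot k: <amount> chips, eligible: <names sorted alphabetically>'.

Pot 1: 435 chips, eligible: A, B, C, D, E
Pot 2: 120 chips, eligible: A, B, D, E

Derivation:
Contributions: A=117, B=117, C=87, D=117, E=117
Pot levels (distinct totals of non-folded players): 87, 117
Layer 1-87: 87 each from A, B, C, D, E = 87*5 = 435 chips; eligible A, B, C, D, E
Layer 88-117: 30 each from A, B, D, E = 30*4 = 120 chips; eligible A, B, D, E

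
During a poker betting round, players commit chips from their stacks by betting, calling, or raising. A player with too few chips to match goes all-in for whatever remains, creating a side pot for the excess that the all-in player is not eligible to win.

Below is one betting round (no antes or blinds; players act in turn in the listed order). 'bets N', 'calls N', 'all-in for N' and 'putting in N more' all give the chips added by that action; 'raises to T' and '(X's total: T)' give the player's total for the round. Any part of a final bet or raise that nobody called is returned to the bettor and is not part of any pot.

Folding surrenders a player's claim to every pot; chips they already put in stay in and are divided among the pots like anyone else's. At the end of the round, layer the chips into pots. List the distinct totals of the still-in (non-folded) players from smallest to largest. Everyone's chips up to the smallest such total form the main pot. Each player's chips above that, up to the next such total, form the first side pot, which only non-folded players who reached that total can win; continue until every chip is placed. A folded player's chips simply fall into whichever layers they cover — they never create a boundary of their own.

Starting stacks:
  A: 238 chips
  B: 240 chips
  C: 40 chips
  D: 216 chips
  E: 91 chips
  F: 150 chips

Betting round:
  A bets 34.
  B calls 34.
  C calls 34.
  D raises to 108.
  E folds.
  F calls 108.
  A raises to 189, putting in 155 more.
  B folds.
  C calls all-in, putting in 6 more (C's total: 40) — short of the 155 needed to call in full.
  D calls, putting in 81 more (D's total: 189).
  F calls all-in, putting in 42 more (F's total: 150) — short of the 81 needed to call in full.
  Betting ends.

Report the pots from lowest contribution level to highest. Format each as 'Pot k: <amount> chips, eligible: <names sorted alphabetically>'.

Pot 1: 194 chips, eligible: A, C, D, F
Pot 2: 330 chips, eligible: A, D, F
Pot 3: 78 chips, eligible: A, D

Derivation:
Contributions: A=189, B=34, C=40, D=189, F=150
Folded: B, E
Pot levels (distinct totals of non-folded players): 40, 150, 189
Layer 1-40: A 40 + B 34 + C 40 + D 40 + F 40 = 194 chips; eligible A, C, D, F
Layer 41-150: 110 each from A, D, F = 110*3 = 330 chips; eligible A, D, F
Layer 151-189: 39 each from A, D = 39*2 = 78 chips; eligible A, D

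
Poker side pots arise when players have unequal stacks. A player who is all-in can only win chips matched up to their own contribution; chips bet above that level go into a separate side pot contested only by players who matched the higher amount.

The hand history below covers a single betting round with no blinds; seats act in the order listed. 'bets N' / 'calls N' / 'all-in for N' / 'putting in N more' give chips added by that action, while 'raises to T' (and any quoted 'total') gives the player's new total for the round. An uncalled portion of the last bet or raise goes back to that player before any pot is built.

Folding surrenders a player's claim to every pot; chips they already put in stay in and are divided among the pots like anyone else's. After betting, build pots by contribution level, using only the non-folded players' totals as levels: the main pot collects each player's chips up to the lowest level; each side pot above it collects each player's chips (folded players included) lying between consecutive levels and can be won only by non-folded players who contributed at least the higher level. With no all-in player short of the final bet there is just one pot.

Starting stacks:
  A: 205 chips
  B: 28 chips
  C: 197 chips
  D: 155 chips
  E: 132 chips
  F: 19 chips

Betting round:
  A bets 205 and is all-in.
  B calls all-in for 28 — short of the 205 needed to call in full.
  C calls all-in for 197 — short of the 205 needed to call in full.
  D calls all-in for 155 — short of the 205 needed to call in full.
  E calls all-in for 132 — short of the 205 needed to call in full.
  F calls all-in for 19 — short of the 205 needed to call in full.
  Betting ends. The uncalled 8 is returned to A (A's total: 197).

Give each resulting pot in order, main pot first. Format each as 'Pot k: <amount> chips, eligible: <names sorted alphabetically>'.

Pot 1: 114 chips, eligible: A, B, C, D, E, F
Pot 2: 45 chips, eligible: A, B, C, D, E
Pot 3: 416 chips, eligible: A, C, D, E
Pot 4: 69 chips, eligible: A, C, D
Pot 5: 84 chips, eligible: A, C

Derivation:
Contributions (after 8 returned to A): A=197, B=28, C=197, D=155, E=132, F=19
Pot levels (distinct totals of non-folded players): 19, 28, 132, 155, 197
Layer 1-19: 19 each from A, B, C, D, E, F = 19*6 = 114 chips; eligible A, B, C, D, E, F
Layer 20-28: 9 each from A, B, C, D, E = 9*5 = 45 chips; eligible A, B, C, D, E
Layer 29-132: 104 each from A, C, D, E = 104*4 = 416 chips; eligible A, C, D, E
Layer 133-155: 23 each from A, C, D = 23*3 = 69 chips; eligible A, C, D
Layer 156-197: 42 each from A, C = 42*2 = 84 chips; eligible A, C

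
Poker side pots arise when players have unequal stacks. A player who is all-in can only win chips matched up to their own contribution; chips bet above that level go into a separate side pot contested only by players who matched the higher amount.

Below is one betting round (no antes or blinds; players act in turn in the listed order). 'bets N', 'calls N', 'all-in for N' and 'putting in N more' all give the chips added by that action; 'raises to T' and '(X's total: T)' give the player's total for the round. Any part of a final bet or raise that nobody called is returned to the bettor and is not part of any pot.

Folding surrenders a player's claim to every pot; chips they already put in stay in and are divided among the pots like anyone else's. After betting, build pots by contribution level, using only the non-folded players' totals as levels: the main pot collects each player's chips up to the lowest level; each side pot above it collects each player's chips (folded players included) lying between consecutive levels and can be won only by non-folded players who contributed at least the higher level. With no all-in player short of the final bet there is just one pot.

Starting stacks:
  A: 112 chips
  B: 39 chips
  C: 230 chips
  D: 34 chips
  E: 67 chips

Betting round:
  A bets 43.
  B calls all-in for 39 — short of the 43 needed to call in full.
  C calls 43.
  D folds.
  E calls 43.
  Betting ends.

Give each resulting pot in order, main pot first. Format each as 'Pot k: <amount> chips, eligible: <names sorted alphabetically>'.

Contributions: A=43, B=39, C=43, E=43
Folded: D
Pot levels (distinct totals of non-folded players): 39, 43
Layer 1-39: 39 each from A, B, C, E = 39*4 = 156 chips; eligible A, B, C, E
Layer 40-43: 4 each from A, C, E = 4*3 = 12 chips; eligible A, C, E

Pot 1: 156 chips, eligible: A, B, C, E
Pot 2: 12 chips, eligible: A, C, E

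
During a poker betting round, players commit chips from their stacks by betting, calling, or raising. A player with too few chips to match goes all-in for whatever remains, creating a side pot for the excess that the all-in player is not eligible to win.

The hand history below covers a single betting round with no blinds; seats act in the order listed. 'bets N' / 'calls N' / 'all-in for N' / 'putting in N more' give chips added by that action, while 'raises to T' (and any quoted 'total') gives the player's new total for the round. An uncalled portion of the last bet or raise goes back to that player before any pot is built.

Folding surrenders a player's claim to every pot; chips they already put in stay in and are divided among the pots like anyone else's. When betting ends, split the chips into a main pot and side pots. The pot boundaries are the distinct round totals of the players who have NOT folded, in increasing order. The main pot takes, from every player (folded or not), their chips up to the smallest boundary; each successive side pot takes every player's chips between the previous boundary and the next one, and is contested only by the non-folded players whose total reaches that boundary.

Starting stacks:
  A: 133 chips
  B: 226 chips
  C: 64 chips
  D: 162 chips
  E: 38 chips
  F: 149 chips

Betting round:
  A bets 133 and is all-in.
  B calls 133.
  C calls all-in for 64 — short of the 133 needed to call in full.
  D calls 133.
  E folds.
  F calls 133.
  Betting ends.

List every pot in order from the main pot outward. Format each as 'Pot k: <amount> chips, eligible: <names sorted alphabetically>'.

Pot 1: 320 chips, eligible: A, B, C, D, F
Pot 2: 276 chips, eligible: A, B, D, F

Derivation:
Contributions: A=133, B=133, C=64, D=133, F=133
Folded: E
Pot levels (distinct totals of non-folded players): 64, 133
Layer 1-64: 64 each from A, B, C, D, F = 64*5 = 320 chips; eligible A, B, C, D, F
Layer 65-133: 69 each from A, B, D, F = 69*4 = 276 chips; eligible A, B, D, F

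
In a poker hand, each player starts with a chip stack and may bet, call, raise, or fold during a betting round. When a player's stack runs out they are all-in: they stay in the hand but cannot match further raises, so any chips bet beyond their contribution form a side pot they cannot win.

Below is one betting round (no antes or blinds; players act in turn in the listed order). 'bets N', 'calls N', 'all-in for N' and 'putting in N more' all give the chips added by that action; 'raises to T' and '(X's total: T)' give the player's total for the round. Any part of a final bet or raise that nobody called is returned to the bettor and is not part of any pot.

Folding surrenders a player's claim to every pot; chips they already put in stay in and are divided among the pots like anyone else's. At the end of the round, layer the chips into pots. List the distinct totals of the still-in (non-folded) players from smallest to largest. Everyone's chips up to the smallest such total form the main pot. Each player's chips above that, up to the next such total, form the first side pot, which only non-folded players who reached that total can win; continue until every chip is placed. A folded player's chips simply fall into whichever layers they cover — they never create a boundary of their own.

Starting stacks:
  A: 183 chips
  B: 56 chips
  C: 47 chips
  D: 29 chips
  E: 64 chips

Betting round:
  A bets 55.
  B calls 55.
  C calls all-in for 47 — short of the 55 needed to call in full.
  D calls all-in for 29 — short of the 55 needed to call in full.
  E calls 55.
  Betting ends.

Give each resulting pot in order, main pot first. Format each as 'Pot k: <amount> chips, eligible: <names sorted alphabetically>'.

Pot 1: 145 chips, eligible: A, B, C, D, E
Pot 2: 72 chips, eligible: A, B, C, E
Pot 3: 24 chips, eligible: A, B, E

Derivation:
Contributions: A=55, B=55, C=47, D=29, E=55
Pot levels (distinct totals of non-folded players): 29, 47, 55
Layer 1-29: 29 each from A, B, C, D, E = 29*5 = 145 chips; eligible A, B, C, D, E
Layer 30-47: 18 each from A, B, C, E = 18*4 = 72 chips; eligible A, B, C, E
Layer 48-55: 8 each from A, B, E = 8*3 = 24 chips; eligible A, B, E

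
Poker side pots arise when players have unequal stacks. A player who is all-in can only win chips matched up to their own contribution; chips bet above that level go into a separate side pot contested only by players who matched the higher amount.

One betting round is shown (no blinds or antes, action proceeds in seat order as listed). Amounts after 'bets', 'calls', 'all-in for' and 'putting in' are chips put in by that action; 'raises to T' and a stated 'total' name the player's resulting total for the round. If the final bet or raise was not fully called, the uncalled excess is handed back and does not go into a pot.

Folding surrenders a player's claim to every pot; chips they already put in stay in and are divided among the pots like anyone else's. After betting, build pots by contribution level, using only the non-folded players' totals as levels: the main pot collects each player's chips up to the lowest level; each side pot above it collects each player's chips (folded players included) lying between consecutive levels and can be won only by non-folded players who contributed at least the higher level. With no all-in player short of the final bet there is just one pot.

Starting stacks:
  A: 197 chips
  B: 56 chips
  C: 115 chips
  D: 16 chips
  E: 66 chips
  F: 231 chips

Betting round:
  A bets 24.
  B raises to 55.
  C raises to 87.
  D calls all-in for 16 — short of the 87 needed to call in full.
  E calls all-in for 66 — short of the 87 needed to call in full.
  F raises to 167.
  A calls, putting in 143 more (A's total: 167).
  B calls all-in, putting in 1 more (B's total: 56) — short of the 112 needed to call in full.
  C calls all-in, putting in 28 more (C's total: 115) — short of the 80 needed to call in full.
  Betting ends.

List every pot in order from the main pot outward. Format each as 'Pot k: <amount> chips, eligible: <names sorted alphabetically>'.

Pot 1: 96 chips, eligible: A, B, C, D, E, F
Pot 2: 200 chips, eligible: A, B, C, E, F
Pot 3: 40 chips, eligible: A, C, E, F
Pot 4: 147 chips, eligible: A, C, F
Pot 5: 104 chips, eligible: A, F

Derivation:
Contributions: A=167, B=56, C=115, D=16, E=66, F=167
Pot levels (distinct totals of non-folded players): 16, 56, 66, 115, 167
Layer 1-16: 16 each from A, B, C, D, E, F = 16*6 = 96 chips; eligible A, B, C, D, E, F
Layer 17-56: 40 each from A, B, C, E, F = 40*5 = 200 chips; eligible A, B, C, E, F
Layer 57-66: 10 each from A, C, E, F = 10*4 = 40 chips; eligible A, C, E, F
Layer 67-115: 49 each from A, C, F = 49*3 = 147 chips; eligible A, C, F
Layer 116-167: 52 each from A, F = 52*2 = 104 chips; eligible A, F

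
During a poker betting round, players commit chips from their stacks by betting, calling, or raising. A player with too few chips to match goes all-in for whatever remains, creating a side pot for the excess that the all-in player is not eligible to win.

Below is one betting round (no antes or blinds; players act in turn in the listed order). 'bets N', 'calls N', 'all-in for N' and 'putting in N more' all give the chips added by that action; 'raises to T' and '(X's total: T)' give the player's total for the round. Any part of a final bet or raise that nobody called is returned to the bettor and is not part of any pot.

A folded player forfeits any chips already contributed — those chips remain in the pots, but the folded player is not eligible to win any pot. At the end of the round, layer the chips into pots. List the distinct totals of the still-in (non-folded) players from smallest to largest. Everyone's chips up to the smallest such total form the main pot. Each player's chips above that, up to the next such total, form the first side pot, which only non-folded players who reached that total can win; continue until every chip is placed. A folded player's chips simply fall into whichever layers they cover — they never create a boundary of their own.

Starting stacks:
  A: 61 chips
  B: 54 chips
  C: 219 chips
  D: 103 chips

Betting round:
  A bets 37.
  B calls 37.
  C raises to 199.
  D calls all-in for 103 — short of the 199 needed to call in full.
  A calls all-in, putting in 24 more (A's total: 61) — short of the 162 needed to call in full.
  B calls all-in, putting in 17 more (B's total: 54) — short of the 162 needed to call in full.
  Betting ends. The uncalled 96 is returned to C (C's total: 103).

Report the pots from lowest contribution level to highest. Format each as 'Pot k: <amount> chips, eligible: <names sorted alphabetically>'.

Contributions (after 96 returned to C): A=61, B=54, C=103, D=103
Pot levels (distinct totals of non-folded players): 54, 61, 103
Layer 1-54: 54 each from A, B, C, D = 54*4 = 216 chips; eligible A, B, C, D
Layer 55-61: 7 each from A, C, D = 7*3 = 21 chips; eligible A, C, D
Layer 62-103: 42 each from C, D = 42*2 = 84 chips; eligible C, D

Pot 1: 216 chips, eligible: A, B, C, D
Pot 2: 21 chips, eligible: A, C, D
Pot 3: 84 chips, eligible: C, D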